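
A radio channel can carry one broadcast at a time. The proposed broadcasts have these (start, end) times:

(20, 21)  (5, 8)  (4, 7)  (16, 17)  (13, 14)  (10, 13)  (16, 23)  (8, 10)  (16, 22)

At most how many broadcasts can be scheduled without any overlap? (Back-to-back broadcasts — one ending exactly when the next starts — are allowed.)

6

By end time: (4,7), (5,8), (8,10), (10,13), (13,14), (16,17), (20,21), (16,22), (16,23).
Pick (4,7); next start ≥ 7 → (8,10); next start ≥ 10 → (10,13); next start ≥ 13 → (13,14); next start ≥ 14 → (16,17); next start ≥ 17 → (20,21).
Selected 6 broadcasts.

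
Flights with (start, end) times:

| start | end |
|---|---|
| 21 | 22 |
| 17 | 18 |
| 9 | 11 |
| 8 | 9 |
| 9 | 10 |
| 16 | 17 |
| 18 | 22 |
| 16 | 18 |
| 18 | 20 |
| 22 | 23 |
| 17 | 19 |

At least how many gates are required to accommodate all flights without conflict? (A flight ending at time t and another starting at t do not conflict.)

Count concurrent intervals with a sweep; the peak is the room count.
Events (time:±→running): 8:+→1 9:-→0 9:+→1 9:+→2 10:-→1 11:-→0 16:+→1 16:+→2 17:-→1 17:+→2 17:+→3 … peak 3.

3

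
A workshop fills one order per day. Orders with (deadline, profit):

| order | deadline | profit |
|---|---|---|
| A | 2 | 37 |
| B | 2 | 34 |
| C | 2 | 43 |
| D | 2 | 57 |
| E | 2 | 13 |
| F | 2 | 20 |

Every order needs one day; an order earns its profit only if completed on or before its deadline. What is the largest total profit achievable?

100

Take jobs in profit order; each goes to the latest open slot no later than its deadline.
Profit order: D=57 C=43 A=37 B=34 F=20 E=13
Assign: D→slot 2, C→slot 1, A skipped, B skipped, F skipped, E skipped.
Slots: [1:C] [2:D]
Profit = 43 + 57 = 100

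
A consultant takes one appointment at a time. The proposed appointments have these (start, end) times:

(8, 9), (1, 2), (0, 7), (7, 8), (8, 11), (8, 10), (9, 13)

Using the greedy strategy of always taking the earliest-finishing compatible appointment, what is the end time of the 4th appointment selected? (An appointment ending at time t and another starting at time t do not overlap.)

13

By end time: (1,2), (0,7), (7,8), (8,9), (8,10), (8,11), (9,13).
Pick (1,2); next start ≥ 2 → (7,8); next start ≥ 8 → (8,9); next start ≥ 9 → (9,13).
Selected: (1,2) (7,8) (8,9) (9,13)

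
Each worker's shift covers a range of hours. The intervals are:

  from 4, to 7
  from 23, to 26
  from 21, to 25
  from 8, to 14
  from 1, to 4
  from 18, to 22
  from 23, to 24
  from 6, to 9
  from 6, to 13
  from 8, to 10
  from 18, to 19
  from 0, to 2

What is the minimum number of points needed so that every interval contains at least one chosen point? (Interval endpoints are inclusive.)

5

By right end: [0,2]  [1,4]  [4,7]  [6,9]  [8,10]  [6,13]  [8,14]  [18,19]  [18,22]  [23,24]  [21,25]  [23,26]
[0,2] uncovered → point at 2; [4,7] uncovered → point at 7; [8,10] uncovered → point at 10; [18,19] uncovered → point at 19; [23,24] uncovered → point at 24.
Points: 2, 7, 10, 19, 24 (5 total).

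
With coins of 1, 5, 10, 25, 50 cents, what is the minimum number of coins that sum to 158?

Greedy: take as many of the largest coin as possible, then repeat with the remainder.
158 − 3×50→8 − 1×5→3 − 3×1→0
Total coins = 3 + 1 + 3 = 7

7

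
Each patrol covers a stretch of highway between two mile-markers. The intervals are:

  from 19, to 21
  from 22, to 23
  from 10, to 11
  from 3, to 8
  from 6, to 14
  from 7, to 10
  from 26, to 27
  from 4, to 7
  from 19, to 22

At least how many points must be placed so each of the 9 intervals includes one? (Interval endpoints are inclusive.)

5

Sort by right endpoint; whenever an interval is uncovered, place a point at its right end.
By right end: [4,7]  [3,8]  [7,10]  [10,11]  [6,14]  [19,21]  [19,22]  [22,23]  [26,27]
[4,7] uncovered → point at 7; [10,11] uncovered → point at 11; [19,21] uncovered → point at 21; [22,23] uncovered → point at 23; [26,27] uncovered → point at 27.
Points: 7, 11, 21, 23, 27 (5 total).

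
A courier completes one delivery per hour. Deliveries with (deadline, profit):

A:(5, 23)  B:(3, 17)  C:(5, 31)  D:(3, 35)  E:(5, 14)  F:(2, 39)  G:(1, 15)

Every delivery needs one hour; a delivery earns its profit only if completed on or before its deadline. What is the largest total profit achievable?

By profit: F(d2,39), D(d3,35), C(d5,31), A(d5,23), B(d3,17), G(d1,15), E(d5,14)
F→slot 2; D→slot 3; C→slot 5; A→slot 4; B→slot 1; G skipped; E skipped.
Profit = 17 + 39 + 35 + 23 + 31 = 145

145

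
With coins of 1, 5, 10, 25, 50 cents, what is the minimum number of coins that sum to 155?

4

155 − 3×50→5 − 1×5→0
Total coins = 3 + 1 = 4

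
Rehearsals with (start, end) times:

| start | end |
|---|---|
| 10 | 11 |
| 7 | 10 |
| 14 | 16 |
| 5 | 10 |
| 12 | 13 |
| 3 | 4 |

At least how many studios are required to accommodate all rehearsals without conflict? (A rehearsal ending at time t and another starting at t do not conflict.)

2

The answer is the maximum number of intervals overlapping at any instant.
Events (time:±→running): 3:+→1 4:-→0 5:+→1 7:+→2 … peak 2.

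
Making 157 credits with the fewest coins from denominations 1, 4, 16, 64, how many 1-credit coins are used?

Greedy: take as many of the largest coin as possible, then repeat with the remainder.
157 = 2×64 + 1×16 + 3×4 + 1×1
Count of 1: 1

1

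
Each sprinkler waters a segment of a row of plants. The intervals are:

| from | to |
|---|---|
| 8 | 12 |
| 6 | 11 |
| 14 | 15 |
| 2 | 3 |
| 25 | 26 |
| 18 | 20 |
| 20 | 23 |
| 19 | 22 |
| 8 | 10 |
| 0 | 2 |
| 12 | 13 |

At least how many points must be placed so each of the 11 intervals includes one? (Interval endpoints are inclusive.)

6

Sort by right endpoint; whenever an interval is uncovered, place a point at its right end.
By right end: [0,2]  [2,3]  [8,10]  [6,11]  [8,12]  [12,13]  [14,15]  [18,20]  [19,22]  [20,23]  [25,26]
[0,2] uncovered → point at 2; [8,10] uncovered → point at 10; [12,13] uncovered → point at 13; [14,15] uncovered → point at 15; [18,20] uncovered → point at 20; [25,26] uncovered → point at 26.
Points: 2, 10, 13, 15, 20, 26 (6 total).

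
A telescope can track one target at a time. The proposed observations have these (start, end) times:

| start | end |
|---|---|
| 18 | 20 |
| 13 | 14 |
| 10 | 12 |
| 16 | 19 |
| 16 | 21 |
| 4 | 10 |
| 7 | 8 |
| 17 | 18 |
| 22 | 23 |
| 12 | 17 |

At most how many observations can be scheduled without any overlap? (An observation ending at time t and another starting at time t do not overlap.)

6

By end time: (7,8), (4,10), (10,12), (13,14), (12,17), (17,18), (16,19), (18,20), (16,21), (22,23).
Pick (7,8); next start ≥ 8 → (10,12); next start ≥ 12 → (13,14); next start ≥ 14 → (17,18); next start ≥ 18 → (18,20); next start ≥ 20 → (22,23).
Selected 6 observations.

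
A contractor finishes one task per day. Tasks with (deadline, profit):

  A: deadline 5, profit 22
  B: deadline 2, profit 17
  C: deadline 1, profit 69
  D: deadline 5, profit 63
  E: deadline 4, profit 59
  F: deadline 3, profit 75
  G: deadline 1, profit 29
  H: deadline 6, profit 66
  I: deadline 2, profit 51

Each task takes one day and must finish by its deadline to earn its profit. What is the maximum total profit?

Take jobs in profit order; each goes to the latest open slot no later than its deadline.
By profit: F(d3,75), C(d1,69), H(d6,66), D(d5,63), E(d4,59), I(d2,51), G(d1,29), A(d5,22), B(d2,17)
F→slot 3; C→slot 1; H→slot 6; D→slot 5; E→slot 4; I→slot 2; G skipped; A skipped; B skipped.
Profit = 69 + 51 + 75 + 59 + 63 + 66 = 383

383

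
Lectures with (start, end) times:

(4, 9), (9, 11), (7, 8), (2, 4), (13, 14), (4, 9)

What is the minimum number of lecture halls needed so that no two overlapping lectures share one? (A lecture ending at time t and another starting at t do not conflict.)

3

starts: [2, 4, 4, 7, 9, 13]
ends:   [4, 8, 9, 9, 11, 14]
s2→1 e4→0 s4→1 s4→2 s7→3  — peak 3.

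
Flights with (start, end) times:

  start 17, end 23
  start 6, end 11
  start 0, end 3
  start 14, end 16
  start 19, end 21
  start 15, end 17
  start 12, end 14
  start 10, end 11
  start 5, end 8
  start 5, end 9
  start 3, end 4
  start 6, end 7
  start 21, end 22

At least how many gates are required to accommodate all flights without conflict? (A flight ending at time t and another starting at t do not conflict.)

4

The answer is the maximum number of intervals overlapping at any instant.
Events (time:±→running): 0:+→1 3:-→0 3:+→1 4:-→0 5:+→1 5:+→2 6:+→3 6:+→4 … peak 4.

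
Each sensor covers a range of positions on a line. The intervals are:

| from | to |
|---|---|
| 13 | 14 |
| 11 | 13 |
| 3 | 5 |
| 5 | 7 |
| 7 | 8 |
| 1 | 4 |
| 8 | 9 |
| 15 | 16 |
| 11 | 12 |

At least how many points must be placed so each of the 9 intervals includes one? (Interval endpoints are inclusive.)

Process intervals by earliest right end; each time one isn't hit yet, stab at its right endpoint.
Sorted: [1,4] [3,5] [5,7] [7,8] [8,9] [11,12] [11,13] [13,14] [15,16]
{[1,4],[3,5]} hit by 4; {[5,7],[7,8]} hit by 7; {[8,9]} hit by 9; {[11,12],[11,13]} hit by 12; {[13,14]} hit by 14; {[15,16]} hit by 16.
Points: 4, 7, 9, 12, 14, 16 (6 total).

6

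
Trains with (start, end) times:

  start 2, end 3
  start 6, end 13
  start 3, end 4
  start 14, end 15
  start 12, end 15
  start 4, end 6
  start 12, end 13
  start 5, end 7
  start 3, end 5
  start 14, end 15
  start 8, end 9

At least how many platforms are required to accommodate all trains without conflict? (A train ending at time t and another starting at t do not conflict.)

3

Events (time:±→running): 2:+→1 3:-→0 3:+→1 3:+→2 4:-→1 4:+→2 5:-→1 5:+→2 6:-→1 6:+→2 7:-→1 8:+→2 9:-→1 12:+→2 12:+→3 … peak 3.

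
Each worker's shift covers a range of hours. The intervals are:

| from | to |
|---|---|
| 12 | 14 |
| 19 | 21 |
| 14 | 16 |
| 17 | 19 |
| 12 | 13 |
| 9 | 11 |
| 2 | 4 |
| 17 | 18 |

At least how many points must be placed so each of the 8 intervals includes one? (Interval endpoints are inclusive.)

Sort by right endpoint; whenever an interval is uncovered, place a point at its right end.
By right end: [2,4]  [9,11]  [12,13]  [12,14]  [14,16]  [17,18]  [17,19]  [19,21]
[2,4] uncovered → point at 4; [9,11] uncovered → point at 11; [12,13] uncovered → point at 13; [14,16] uncovered → point at 16; [17,18] uncovered → point at 18; [19,21] uncovered → point at 21.
Points: 4, 11, 13, 16, 18, 21 (6 total).

6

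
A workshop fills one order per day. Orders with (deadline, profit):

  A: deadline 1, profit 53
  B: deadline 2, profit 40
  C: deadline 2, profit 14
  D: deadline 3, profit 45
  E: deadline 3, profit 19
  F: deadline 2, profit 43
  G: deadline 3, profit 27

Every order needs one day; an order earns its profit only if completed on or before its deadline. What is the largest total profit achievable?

Take jobs in profit order; each goes to the latest open slot no later than its deadline.
By profit: A(d1,53), D(d3,45), F(d2,43), B(d2,40), G(d3,27), E(d3,19), C(d2,14)
A→slot 1; D→slot 3; F→slot 2; B skipped; G skipped; E skipped; C skipped.
Profit = 53 + 43 + 45 = 141

141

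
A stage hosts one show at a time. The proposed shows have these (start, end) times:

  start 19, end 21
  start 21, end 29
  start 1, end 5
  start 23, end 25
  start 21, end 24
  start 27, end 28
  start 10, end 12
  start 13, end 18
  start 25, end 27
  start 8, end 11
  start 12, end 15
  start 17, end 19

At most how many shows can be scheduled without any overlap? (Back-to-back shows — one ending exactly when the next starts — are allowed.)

8

By end time: (1,5), (8,11), (10,12), (12,15), (13,18), (17,19), (19,21), (21,24), (23,25), (25,27), (27,28), (21,29).
Pick (1,5); next start ≥ 5 → (8,11); next start ≥ 11 → (12,15); next start ≥ 15 → (17,19); next start ≥ 19 → (19,21); next start ≥ 21 → (21,24); next start ≥ 24 → (25,27); next start ≥ 27 → (27,28).
Selected 8 shows.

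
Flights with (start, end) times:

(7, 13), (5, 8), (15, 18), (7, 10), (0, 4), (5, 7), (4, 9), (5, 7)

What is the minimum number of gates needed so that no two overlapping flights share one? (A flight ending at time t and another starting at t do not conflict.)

4

The answer is the maximum number of intervals overlapping at any instant.
starts: [0, 4, 5, 5, 5, 7, 7, 15]
ends:   [4, 7, 7, 8, 9, 10, 13, 18]
s0→1 e4→0 s4→1 s5→2 s5→3 s5→4  — peak 4.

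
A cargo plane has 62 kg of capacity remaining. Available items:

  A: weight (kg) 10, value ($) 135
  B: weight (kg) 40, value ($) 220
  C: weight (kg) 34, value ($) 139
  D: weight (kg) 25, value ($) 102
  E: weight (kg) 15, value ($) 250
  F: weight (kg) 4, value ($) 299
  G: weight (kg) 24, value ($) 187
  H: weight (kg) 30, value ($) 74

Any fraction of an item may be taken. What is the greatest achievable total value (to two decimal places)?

Order: F (299/4=74.75) > E (250/15=16.67) > A (135/10=13.50) > G (187/24=7.79) > B (220/40=5.50) > C (139/34=4.09) > D (102/25=4.08) > H (74/30=2.47)
Fill: take F (4 @ 299) → take E (15 @ 250) → take A (10 @ 135) → take G (24 @ 187) → take 9/40 of B → 49.50; 62/62 used.
Total value = 920.50

920.50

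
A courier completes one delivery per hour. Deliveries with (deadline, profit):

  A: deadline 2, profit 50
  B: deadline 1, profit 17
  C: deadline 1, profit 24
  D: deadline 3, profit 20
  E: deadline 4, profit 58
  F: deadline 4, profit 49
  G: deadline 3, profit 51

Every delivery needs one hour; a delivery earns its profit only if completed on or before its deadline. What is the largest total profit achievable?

208

Sort by profit descending; place each in the latest free slot ≤ its deadline.
Profit order: E=58 G=51 A=50 F=49 C=24 D=20 B=17
Assign: E→slot 4, G→slot 3, A→slot 2, F→slot 1, C skipped, D skipped, B skipped.
Slots: [1:F] [2:A] [3:G] [4:E]
Profit = 49 + 50 + 51 + 58 = 208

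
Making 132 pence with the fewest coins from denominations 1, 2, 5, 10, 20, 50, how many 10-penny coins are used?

1

132 − 2×50→32 − 1×20→12 − 1×10→2 − 1×2→0
Count of 10: 1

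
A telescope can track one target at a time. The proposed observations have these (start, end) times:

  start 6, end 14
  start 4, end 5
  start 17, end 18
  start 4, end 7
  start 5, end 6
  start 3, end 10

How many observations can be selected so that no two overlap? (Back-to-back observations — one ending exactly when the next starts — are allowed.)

By end time: (4,5), (5,6), (4,7), (3,10), (6,14), (17,18).
Pick (4,5); next start ≥ 5 → (5,6); next start ≥ 6 → (6,14); next start ≥ 14 → (17,18).
Selected 4 observations.

4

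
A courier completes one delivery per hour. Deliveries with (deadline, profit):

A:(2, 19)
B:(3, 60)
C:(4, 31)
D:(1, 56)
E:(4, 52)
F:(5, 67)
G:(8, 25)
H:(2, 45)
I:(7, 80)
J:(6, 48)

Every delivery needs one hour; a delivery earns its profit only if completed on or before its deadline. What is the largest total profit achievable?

433

Sort by profit descending; place each in the latest free slot ≤ its deadline.
By profit: I(d7,80), F(d5,67), B(d3,60), D(d1,56), E(d4,52), J(d6,48), H(d2,45), C(d4,31), G(d8,25), A(d2,19)
I→slot 7; F→slot 5; B→slot 3; D→slot 1; E→slot 4; J→slot 6; H→slot 2; C skipped; G→slot 8; A skipped.
Profit = 56 + 45 + 60 + 52 + 67 + 48 + 80 + 25 = 433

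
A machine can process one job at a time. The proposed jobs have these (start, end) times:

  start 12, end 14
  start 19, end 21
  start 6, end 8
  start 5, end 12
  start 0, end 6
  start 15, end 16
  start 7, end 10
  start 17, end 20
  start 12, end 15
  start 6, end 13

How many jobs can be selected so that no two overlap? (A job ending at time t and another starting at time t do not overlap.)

Sort by end time and greedily take each interval whose start is ≥ the last chosen end.
Sorted by end: (0,6)  (6,8)  (7,10)  (5,12)  (6,13)  (12,14)  (12,15)  (15,16)  (17,20)  (19,21)
take (0,6); take (6,8); skip (6,13); take (12,14); take (15,16); take (17,20).
Selected 5 jobs.

5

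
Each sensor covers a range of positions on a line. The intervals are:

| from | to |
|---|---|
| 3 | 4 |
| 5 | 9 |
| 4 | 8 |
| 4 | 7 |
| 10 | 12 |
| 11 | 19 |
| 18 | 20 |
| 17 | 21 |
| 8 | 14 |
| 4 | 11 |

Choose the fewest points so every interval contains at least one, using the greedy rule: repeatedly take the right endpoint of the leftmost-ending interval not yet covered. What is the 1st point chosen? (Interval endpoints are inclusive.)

4

Sort by right endpoint; whenever an interval is uncovered, place a point at its right end.
By right end: [3,4]  [4,7]  [4,8]  [5,9]  [4,11]  [10,12]  [8,14]  [11,19]  [18,20]  [17,21]
[3,4] uncovered → point at 4; [5,9] uncovered → point at 9; [10,12] uncovered → point at 12; [18,20] uncovered → point at 20.
Points: 4, 9, 12, 20 (4 total).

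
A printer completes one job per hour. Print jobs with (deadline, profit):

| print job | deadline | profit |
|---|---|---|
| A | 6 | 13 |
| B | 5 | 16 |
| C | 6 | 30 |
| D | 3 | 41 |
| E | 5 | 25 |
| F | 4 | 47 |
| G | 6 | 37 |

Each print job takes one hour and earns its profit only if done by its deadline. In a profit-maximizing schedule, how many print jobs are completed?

Take jobs in profit order; each goes to the latest open slot no later than its deadline.
By profit: F(d4,47), D(d3,41), G(d6,37), C(d6,30), E(d5,25), B(d5,16), A(d6,13)
F→slot 4; D→slot 3; G→slot 6; C→slot 5; E→slot 2; B→slot 1; A skipped.
6 of 7 scheduled.

6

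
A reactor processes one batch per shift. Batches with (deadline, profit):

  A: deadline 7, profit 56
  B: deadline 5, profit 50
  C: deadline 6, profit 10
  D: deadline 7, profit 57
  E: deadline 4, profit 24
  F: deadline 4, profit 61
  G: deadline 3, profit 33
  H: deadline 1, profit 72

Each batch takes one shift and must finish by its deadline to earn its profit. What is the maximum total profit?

By profit: H(d1,72), F(d4,61), D(d7,57), A(d7,56), B(d5,50), G(d3,33), E(d4,24), C(d6,10)
H→slot 1; F→slot 4; D→slot 7; A→slot 6; B→slot 5; G→slot 3; E→slot 2; C skipped.
Profit = 72 + 24 + 33 + 61 + 50 + 56 + 57 = 353

353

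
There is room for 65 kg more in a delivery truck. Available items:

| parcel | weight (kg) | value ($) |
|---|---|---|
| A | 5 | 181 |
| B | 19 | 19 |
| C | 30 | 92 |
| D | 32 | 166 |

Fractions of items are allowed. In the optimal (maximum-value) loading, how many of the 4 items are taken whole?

2

Ratios (sorted): A 36.20, D 5.19, C 3.07, B 1.00
take A (5 @ 181); take D (32 @ 166); take 28/30 of C → 85.87. Capacity used 65/65.
2 item(s) taken whole; one partial (take 28/30 of C).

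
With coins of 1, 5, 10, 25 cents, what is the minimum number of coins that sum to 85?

85 − 3×25→10 − 1×10→0
Total coins = 3 + 1 = 4

4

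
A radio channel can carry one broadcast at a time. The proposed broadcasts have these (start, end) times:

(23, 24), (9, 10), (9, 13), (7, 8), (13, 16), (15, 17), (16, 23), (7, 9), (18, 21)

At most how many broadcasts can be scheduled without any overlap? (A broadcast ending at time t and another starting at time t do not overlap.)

5

Sort by end time and greedily take each interval whose start is ≥ the last chosen end.
Sorted by end: (7,8)  (7,9)  (9,10)  (9,13)  (13,16)  (15,17)  (18,21)  (16,23)  (23,24)
take (7,8); skip (7,9); take (9,10); skip (9,13); take (13,16); take (18,21); take (23,24).
Selected 5 broadcasts.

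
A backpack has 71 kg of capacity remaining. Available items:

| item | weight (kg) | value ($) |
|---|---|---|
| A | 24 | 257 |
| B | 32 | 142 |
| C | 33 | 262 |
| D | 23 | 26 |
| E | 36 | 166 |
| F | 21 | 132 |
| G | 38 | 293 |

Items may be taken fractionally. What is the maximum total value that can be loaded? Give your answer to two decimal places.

626.95

Order: A (257/24=10.71) > C (262/33=7.94) > G (293/38=7.71) > F (132/21=6.29) > E (166/36=4.61) > B (142/32=4.44) > D (26/23=1.13)
Fill: take A (24 @ 257) → take C (33 @ 262) → take 14/38 of G → 107.95; 71/71 used.
Total value = 626.95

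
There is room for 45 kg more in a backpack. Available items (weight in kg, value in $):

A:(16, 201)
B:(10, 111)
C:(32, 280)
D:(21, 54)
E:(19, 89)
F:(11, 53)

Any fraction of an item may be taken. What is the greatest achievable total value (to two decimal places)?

Sort by value per unit weight and fill in that order.
Ratios (sorted): A 12.56, B 11.10, C 8.75, F 4.82, E 4.68, D 2.57
take A (16 @ 201); take B (10 @ 111); take 19/32 of C → 166.25. Capacity used 45/45.
Total value = 478.25

478.25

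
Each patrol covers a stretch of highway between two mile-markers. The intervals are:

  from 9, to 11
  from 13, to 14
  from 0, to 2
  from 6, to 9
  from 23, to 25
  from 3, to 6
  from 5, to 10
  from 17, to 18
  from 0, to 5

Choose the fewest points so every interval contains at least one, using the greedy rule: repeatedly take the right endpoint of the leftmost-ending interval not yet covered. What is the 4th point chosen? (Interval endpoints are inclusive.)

14

Sorted: [0,2] [0,5] [3,6] [6,9] [5,10] [9,11] [13,14] [17,18] [23,25]
{[0,2],[0,5]} hit by 2; {[3,6],[6,9],[5,10]} hit by 6; {[9,11]} hit by 11; {[13,14]} hit by 14; {[17,18]} hit by 18; {[23,25]} hit by 25.
Points: 2, 6, 11, 14, 18, 25 (6 total).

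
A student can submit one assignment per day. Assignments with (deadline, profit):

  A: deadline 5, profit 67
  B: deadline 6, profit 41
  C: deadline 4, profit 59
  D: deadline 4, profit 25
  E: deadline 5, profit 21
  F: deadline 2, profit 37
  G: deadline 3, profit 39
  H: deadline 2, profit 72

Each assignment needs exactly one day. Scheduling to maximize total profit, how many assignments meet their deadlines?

By profit: H(d2,72), A(d5,67), C(d4,59), B(d6,41), G(d3,39), F(d2,37), D(d4,25), E(d5,21)
H→slot 2; A→slot 5; C→slot 4; B→slot 6; G→slot 3; F→slot 1; D skipped; E skipped.
6 of 8 scheduled.

6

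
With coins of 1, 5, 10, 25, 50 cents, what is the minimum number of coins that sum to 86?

4

86 − 1×50→36 − 1×25→11 − 1×10→1 − 1×1→0
Total coins = 1 + 1 + 1 + 1 = 4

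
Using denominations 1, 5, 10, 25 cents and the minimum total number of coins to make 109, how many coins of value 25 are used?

109 = 4×25 + 1×5 + 4×1
Count of 25: 4

4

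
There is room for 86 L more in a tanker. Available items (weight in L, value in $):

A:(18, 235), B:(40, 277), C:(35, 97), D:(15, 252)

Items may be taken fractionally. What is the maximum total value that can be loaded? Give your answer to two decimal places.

Sort by value per unit weight and fill in that order.
Ratios (sorted): D 16.80, A 13.06, B 6.92, C 2.77
take D (15 @ 252); take A (18 @ 235); take B (40 @ 277); take 13/35 of C → 36.03. Capacity used 86/86.
Total value = 800.03

800.03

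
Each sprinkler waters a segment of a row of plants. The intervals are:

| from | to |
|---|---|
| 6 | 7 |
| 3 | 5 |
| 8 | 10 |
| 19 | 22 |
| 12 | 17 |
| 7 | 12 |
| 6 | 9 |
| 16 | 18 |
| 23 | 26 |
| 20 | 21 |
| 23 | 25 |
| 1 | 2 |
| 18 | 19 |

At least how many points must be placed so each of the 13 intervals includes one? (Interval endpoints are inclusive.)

Sort by right endpoint; whenever an interval is uncovered, place a point at its right end.
Sorted: [1,2] [3,5] [6,7] [6,9] [8,10] [7,12] [12,17] [16,18] [18,19] [20,21] [19,22] [23,25] [23,26]
{[1,2]} hit by 2; {[3,5]} hit by 5; {[6,7],[6,9]} hit by 7; {[8,10],[7,12]} hit by 10; {[12,17],[16,18]} hit by 17; {[18,19]} hit by 19; {[20,21],[19,22]} hit by 21; {[23,25],[23,26]} hit by 25.
Points: 2, 5, 7, 10, 17, 19, 21, 25 (8 total).

8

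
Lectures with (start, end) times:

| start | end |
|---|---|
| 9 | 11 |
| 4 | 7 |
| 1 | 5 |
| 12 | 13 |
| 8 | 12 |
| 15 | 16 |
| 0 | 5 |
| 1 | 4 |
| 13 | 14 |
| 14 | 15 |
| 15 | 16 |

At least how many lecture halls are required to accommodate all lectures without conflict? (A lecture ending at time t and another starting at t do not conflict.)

3

Events (time:±→running): 0:+→1 1:+→2 1:+→3 … peak 3.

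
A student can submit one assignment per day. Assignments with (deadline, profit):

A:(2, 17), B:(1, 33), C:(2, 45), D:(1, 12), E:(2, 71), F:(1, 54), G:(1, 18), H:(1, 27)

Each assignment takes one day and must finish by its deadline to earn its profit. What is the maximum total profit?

Sort by profit descending; place each in the latest free slot ≤ its deadline.
Profit order: E=71 F=54 C=45 B=33 H=27 G=18 A=17 D=12
Assign: E→slot 2, F→slot 1, C skipped, B skipped, H skipped, G skipped, A skipped, D skipped.
Slots: [1:F] [2:E]
Profit = 54 + 71 = 125

125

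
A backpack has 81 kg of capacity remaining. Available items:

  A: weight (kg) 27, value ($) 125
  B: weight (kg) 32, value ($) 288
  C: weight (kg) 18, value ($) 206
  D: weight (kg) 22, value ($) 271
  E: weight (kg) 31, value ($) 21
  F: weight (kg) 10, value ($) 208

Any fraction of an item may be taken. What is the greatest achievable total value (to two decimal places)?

964.00

Ratios (sorted): F 20.80, D 12.32, C 11.44, B 9.00, A 4.63, E 0.68
take F (10 @ 208); take D (22 @ 271); take C (18 @ 206); take 31/32 of B → 279.00. Capacity used 81/81.
Total value = 964.00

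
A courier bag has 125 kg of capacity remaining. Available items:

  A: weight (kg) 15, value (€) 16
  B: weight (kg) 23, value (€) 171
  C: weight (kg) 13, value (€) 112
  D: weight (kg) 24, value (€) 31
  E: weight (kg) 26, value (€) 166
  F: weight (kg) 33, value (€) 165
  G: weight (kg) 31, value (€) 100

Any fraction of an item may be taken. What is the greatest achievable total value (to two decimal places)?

710.77

Greedy by value/weight ratio, highest first.
Order: C (112/13=8.62) > B (171/23=7.43) > E (166/26=6.38) > F (165/33=5.00) > G (100/31=3.23) > D (31/24=1.29) > A (16/15=1.07)
Fill: take C (13 @ 112) → take B (23 @ 171) → take E (26 @ 166) → take F (33 @ 165) → take 30/31 of G → 96.77; 125/125 used.
Total value = 710.77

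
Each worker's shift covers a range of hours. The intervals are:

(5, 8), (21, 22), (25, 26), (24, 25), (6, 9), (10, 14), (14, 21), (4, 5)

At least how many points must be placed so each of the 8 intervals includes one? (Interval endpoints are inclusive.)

5

Process intervals by earliest right end; each time one isn't hit yet, stab at its right endpoint.
Sorted: [4,5] [5,8] [6,9] [10,14] [14,21] [21,22] [24,25] [25,26]
{[4,5],[5,8]} hit by 5; {[6,9]} hit by 9; {[10,14],[14,21]} hit by 14; {[21,22]} hit by 22; {[24,25],[25,26]} hit by 25.
Points: 5, 9, 14, 22, 25 (5 total).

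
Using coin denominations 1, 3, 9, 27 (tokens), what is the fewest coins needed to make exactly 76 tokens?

6

Use the largest denomination that fits, subtract, and repeat.
76 − 2×27→22 − 2×9→4 − 1×3→1 − 1×1→0
Total coins = 2 + 2 + 1 + 1 = 6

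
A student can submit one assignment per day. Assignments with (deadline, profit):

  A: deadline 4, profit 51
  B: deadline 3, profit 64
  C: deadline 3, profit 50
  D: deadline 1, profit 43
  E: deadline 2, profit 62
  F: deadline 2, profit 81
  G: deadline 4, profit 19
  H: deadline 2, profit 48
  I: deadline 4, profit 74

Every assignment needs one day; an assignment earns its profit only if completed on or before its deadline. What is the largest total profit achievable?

Sort by profit descending; place each in the latest free slot ≤ its deadline.
Profit order: F=81 I=74 B=64 E=62 A=51 C=50 H=48 D=43 G=19
Assign: F→slot 2, I→slot 4, B→slot 3, E→slot 1, A skipped, C skipped, H skipped, D skipped, G skipped.
Slots: [1:E] [2:F] [3:B] [4:I]
Profit = 62 + 81 + 64 + 74 = 281

281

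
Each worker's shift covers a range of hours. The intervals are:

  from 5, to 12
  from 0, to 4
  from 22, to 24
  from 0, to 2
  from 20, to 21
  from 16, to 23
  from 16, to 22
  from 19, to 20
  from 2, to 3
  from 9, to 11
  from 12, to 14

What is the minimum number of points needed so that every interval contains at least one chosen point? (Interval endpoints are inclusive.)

5

By right end: [0,2]  [2,3]  [0,4]  [9,11]  [5,12]  [12,14]  [19,20]  [20,21]  [16,22]  [16,23]  [22,24]
[0,2] uncovered → point at 2; [9,11] uncovered → point at 11; [12,14] uncovered → point at 14; [19,20] uncovered → point at 20; [22,24] uncovered → point at 24.
Points: 2, 11, 14, 20, 24 (5 total).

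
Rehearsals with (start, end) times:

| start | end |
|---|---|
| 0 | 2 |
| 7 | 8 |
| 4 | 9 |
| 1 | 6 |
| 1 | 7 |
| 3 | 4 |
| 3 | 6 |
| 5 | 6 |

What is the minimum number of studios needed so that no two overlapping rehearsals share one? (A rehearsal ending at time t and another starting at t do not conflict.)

5

The answer is the maximum number of intervals overlapping at any instant.
Events (time:±→running): 0:+→1 1:+→2 1:+→3 2:-→2 3:+→3 3:+→4 4:-→3 4:+→4 5:+→5 … peak 5.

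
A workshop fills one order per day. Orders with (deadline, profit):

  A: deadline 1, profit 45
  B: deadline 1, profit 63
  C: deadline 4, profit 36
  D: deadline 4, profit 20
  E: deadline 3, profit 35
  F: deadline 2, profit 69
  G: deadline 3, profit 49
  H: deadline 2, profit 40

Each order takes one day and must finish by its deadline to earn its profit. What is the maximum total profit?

217

Take jobs in profit order; each goes to the latest open slot no later than its deadline.
Profit order: F=69 B=63 G=49 A=45 H=40 C=36 E=35 D=20
Assign: F→slot 2, B→slot 1, G→slot 3, A skipped, H skipped, C→slot 4, E skipped, D skipped.
Slots: [1:B] [2:F] [3:G] [4:C]
Profit = 63 + 69 + 49 + 36 = 217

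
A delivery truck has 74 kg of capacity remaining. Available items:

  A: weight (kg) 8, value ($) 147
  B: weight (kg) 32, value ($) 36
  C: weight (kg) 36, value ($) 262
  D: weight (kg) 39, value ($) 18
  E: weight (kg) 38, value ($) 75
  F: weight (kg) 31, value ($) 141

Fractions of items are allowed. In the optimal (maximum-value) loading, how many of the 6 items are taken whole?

Order: A (147/8=18.38) > C (262/36=7.28) > F (141/31=4.55) > E (75/38=1.97) > B (36/32=1.12) > D (18/39=0.46)
Fill: take A (8 @ 147) → take C (36 @ 262) → take 30/31 of F → 136.45; 74/74 used.
2 item(s) taken whole; one partial (take 30/31 of F).

2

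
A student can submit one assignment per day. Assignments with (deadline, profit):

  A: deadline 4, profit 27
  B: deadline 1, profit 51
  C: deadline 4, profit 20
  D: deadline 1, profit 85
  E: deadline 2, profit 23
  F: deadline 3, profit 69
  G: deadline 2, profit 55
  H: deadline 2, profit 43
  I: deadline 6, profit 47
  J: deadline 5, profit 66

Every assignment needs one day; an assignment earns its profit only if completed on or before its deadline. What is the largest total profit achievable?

Profit order: D=85 F=69 J=66 G=55 B=51 I=47 H=43 A=27 E=23 C=20
Assign: D→slot 1, F→slot 3, J→slot 5, G→slot 2, B skipped, I→slot 6, H skipped, A→slot 4, E skipped, C skipped.
Slots: [1:D] [2:G] [3:F] [4:A] [5:J] [6:I]
Profit = 85 + 55 + 69 + 27 + 66 + 47 = 349

349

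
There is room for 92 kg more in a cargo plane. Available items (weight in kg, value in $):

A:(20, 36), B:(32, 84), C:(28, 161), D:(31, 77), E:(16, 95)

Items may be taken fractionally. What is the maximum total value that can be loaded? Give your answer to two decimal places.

379.74

Order: E (95/16=5.94) > C (161/28=5.75) > B (84/32=2.62) > D (77/31=2.48) > A (36/20=1.80)
Fill: take E (16 @ 95) → take C (28 @ 161) → take B (32 @ 84) → take 16/31 of D → 39.74; 92/92 used.
Total value = 379.74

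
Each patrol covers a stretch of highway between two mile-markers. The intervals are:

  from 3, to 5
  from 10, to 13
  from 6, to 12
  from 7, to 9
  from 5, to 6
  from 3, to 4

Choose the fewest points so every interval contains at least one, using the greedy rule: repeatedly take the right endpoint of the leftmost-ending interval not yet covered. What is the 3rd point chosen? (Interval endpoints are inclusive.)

Process intervals by earliest right end; each time one isn't hit yet, stab at its right endpoint.
Sorted: [3,4] [3,5] [5,6] [7,9] [6,12] [10,13]
{[3,4],[3,5]} hit by 4; {[5,6]} hit by 6; {[7,9],[6,12]} hit by 9; {[10,13]} hit by 13.
Points: 4, 6, 9, 13 (4 total).

9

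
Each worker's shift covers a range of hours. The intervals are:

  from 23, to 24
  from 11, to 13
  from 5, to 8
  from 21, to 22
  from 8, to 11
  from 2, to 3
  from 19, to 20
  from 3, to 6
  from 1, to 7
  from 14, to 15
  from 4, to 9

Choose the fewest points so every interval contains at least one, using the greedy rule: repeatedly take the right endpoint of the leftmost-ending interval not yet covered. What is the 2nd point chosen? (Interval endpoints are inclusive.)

Process intervals by earliest right end; each time one isn't hit yet, stab at its right endpoint.
Sorted: [2,3] [3,6] [1,7] [5,8] [4,9] [8,11] [11,13] [14,15] [19,20] [21,22] [23,24]
{[2,3],[3,6],[1,7]} hit by 3; {[5,8],[4,9],[8,11]} hit by 8; {[11,13]} hit by 13; {[14,15]} hit by 15; {[19,20]} hit by 20; {[21,22]} hit by 22; {[23,24]} hit by 24.
Points: 3, 8, 13, 15, 20, 22, 24 (7 total).

8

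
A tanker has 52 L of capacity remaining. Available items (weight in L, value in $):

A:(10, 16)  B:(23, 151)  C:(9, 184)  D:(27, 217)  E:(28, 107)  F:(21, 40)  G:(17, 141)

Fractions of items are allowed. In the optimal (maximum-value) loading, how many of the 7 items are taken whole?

2

Sort by value per unit weight and fill in that order.
Ratios (sorted): C 20.44, G 8.29, D 8.04, B 6.57, E 3.82, F 1.90, A 1.60
take C (9 @ 184); take G (17 @ 141); take 26/27 of D → 208.96. Capacity used 52/52.
2 item(s) taken whole; one partial (take 26/27 of D).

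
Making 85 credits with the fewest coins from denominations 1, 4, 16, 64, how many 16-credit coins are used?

1

Greedy: take as many of the largest coin as possible, then repeat with the remainder.
85 = 1×64 + 1×16 + 1×4 + 1×1
Count of 16: 1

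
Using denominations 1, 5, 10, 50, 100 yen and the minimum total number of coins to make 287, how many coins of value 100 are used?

Use the largest denomination that fits, subtract, and repeat.
287 − 2×100→87 − 1×50→37 − 3×10→7 − 1×5→2 − 2×1→0
Count of 100: 2

2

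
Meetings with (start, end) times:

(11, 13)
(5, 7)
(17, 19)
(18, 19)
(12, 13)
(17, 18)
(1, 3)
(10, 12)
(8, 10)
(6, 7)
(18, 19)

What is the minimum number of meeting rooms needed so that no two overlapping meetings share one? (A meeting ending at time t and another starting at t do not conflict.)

3

Events (time:±→running): 1:+→1 3:-→0 5:+→1 6:+→2 7:-→1 7:-→0 8:+→1 10:-→0 10:+→1 11:+→2 12:-→1 12:+→2 13:-→1 13:-→0 17:+→1 17:+→2 18:-→1 18:+→2 18:+→3 … peak 3.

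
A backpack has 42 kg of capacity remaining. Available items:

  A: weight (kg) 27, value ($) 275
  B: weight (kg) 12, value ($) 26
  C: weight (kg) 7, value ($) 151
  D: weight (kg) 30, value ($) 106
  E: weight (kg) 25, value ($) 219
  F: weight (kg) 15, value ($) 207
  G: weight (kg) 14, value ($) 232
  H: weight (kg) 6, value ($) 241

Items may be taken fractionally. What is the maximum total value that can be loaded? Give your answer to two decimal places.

Greedy by value/weight ratio, highest first.
Ratios (sorted): H 40.17, C 21.57, G 16.57, F 13.80, A 10.19, E 8.76, D 3.53, B 2.17
take H (6 @ 241); take C (7 @ 151); take G (14 @ 232); take F (15 @ 207). Capacity used 42/42.
Total value = 831.00

831.00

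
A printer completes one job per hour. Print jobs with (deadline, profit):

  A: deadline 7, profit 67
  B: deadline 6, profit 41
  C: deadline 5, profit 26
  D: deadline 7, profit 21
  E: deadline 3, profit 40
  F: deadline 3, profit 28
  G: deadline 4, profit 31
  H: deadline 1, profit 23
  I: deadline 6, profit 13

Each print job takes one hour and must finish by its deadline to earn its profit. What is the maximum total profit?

Take jobs in profit order; each goes to the latest open slot no later than its deadline.
Profit order: A=67 B=41 E=40 G=31 F=28 C=26 H=23 D=21 I=13
Assign: A→slot 7, B→slot 6, E→slot 3, G→slot 4, F→slot 2, C→slot 5, H→slot 1, D skipped, I skipped.
Slots: [1:H] [2:F] [3:E] [4:G] [5:C] [6:B] [7:A]
Profit = 23 + 28 + 40 + 31 + 26 + 41 + 67 = 256

256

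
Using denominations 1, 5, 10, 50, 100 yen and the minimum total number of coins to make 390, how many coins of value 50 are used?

1

Use the largest denomination that fits, subtract, and repeat.
390 = 3×100 + 1×50 + 4×10
Count of 50: 1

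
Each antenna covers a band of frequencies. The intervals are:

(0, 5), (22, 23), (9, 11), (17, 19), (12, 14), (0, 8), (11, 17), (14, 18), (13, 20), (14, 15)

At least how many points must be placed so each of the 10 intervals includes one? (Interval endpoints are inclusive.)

5

Process intervals by earliest right end; each time one isn't hit yet, stab at its right endpoint.
Sorted: [0,5] [0,8] [9,11] [12,14] [14,15] [11,17] [14,18] [17,19] [13,20] [22,23]
{[0,5],[0,8]} hit by 5; {[9,11]} hit by 11; {[12,14],[14,15],[11,17],[14,18]} hit by 14; {[17,19],[13,20]} hit by 19; {[22,23]} hit by 23.
Points: 5, 11, 14, 19, 23 (5 total).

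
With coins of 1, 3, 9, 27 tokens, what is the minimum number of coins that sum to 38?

4

38 = 1×27 + 1×9 + 2×1
Total coins = 1 + 1 + 2 = 4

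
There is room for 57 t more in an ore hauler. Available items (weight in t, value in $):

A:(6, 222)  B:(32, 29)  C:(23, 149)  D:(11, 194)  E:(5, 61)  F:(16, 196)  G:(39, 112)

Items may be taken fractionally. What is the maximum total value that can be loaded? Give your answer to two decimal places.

Order: A (222/6=37.00) > D (194/11=17.64) > F (196/16=12.25) > E (61/5=12.20) > C (149/23=6.48) > G (112/39=2.87) > B (29/32=0.91)
Fill: take A (6 @ 222) → take D (11 @ 194) → take F (16 @ 196) → take E (5 @ 61) → take 19/23 of C → 123.09; 57/57 used.
Total value = 796.09

796.09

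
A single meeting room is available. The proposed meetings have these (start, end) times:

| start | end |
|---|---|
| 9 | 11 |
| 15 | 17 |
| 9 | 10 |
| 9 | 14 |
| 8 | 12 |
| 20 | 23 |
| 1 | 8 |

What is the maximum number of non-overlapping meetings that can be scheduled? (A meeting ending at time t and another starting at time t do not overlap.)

4

Greedy by earliest finish: after sorting by end time, pick each interval compatible with the last pick.
By end time: (1,8), (9,10), (9,11), (8,12), (9,14), (15,17), (20,23).
Pick (1,8); next start ≥ 8 → (9,10); next start ≥ 10 → (15,17); next start ≥ 17 → (20,23).
Selected 4 meetings.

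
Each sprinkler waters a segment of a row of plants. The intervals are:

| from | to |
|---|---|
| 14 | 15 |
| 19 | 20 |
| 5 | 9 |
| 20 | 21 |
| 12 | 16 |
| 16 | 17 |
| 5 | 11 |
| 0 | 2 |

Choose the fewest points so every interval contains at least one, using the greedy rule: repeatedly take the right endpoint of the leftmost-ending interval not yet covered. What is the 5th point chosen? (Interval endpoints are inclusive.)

Sort by right endpoint; whenever an interval is uncovered, place a point at its right end.
By right end: [0,2]  [5,9]  [5,11]  [14,15]  [12,16]  [16,17]  [19,20]  [20,21]
[0,2] uncovered → point at 2; [5,9] uncovered → point at 9; [14,15] uncovered → point at 15; [16,17] uncovered → point at 17; [19,20] uncovered → point at 20.
Points: 2, 9, 15, 17, 20 (5 total).

20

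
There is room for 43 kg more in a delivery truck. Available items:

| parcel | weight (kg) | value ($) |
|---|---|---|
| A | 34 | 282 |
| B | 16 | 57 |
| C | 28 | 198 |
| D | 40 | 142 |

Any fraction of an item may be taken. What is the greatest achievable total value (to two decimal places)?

Sort by value per unit weight and fill in that order.
Order: A (282/34=8.29) > C (198/28=7.07) > B (57/16=3.56) > D (142/40=3.55)
Fill: take A (34 @ 282) → take 9/28 of C → 63.64; 43/43 used.
Total value = 345.64

345.64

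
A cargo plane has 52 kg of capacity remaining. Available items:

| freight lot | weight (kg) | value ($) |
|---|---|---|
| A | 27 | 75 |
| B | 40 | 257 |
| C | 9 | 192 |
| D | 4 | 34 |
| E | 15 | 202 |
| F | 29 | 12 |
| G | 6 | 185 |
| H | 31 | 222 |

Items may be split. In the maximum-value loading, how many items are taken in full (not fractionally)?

4

Sort by value per unit weight and fill in that order.
Order: G (185/6=30.83) > C (192/9=21.33) > E (202/15=13.47) > D (34/4=8.50) > H (222/31=7.16) > B (257/40=6.42) > A (75/27=2.78) > F (12/29=0.41)
Fill: take G (6 @ 185) → take C (9 @ 192) → take E (15 @ 202) → take D (4 @ 34) → take 18/31 of H → 128.90; 52/52 used.
4 item(s) taken whole; one partial (take 18/31 of H).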